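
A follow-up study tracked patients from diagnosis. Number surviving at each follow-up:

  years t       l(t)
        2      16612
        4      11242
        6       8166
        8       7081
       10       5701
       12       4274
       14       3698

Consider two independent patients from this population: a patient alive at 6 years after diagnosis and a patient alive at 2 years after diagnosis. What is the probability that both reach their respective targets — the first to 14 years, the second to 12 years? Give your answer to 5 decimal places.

0.11651

p₁ = l(14)/l(6) = 3698/8166 = 0.452853; p₂ = l(12)/l(2) = 4274/16612 = 0.257284.
P(both) = p₁ × p₂ = 0.452853 × 0.257284 = 0.116512.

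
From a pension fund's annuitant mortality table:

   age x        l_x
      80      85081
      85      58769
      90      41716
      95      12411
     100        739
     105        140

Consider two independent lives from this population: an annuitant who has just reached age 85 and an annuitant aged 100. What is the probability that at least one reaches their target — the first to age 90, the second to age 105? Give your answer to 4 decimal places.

0.7648

p₁ = l_90/l_85 = 41716/58769 = 0.709830; p₂ = l_105/l_100 = 140/739 = 0.189445.
P(at least one) = 1 − (1−p₁)(1−p₂) = 1 − 0.290170 × 0.810555 = 0.764801.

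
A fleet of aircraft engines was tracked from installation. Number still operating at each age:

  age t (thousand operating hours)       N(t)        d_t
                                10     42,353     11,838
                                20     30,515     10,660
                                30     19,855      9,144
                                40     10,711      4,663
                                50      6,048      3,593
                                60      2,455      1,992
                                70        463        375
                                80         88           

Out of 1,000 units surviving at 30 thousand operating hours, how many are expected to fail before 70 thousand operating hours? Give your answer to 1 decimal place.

976.7

The relevant probability is 1 − 463/19,855 = 0.976681.
Expected number = 1,000 × 0.976681 = 976.7.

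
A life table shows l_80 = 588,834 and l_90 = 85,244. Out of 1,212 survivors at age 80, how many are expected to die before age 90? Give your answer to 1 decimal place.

1036.5

The relevant probability is 1 − 85,244/588,834 = 0.855233.
Expected number = 1,212 × 0.855233 = 1036.5.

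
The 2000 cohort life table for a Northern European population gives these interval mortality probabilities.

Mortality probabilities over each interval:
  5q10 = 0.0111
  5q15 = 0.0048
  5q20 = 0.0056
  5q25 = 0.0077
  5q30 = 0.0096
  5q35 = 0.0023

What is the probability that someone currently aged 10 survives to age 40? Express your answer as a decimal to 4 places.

Survival from 10 to 40 is the product of surviving each interval: (1 − 0.0111) × (1 − 0.0048) × (1 − 0.0056) × (1 − 0.0077) × (1 − 0.0096) × (1 − 0.0023).
= 0.9889 × 0.9952 × 0.9944 × 0.9923 × 0.9904 × 0.9977 = 0.959572.

0.9596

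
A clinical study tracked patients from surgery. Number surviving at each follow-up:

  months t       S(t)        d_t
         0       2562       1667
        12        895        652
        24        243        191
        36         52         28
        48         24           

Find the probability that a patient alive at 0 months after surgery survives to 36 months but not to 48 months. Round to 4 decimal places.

This is the probability of reaching 36 but not 48, conditional on being alive at 0: (S(36) − S(48)) / S(0).
= (52 − 24) / 2562 = 28 / 2562 = 0.010929.

0.0109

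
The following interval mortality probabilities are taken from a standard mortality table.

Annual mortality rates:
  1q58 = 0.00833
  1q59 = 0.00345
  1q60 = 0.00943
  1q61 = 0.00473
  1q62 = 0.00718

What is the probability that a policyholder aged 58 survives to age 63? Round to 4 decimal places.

0.9673

5p58 = (1 − 0.00833) × (1 − 0.00345) × (1 − 0.00943) × (1 − 0.00473) × (1 − 0.00718).
= 0.99167 × 0.99655 × 0.99057 × 0.99527 × 0.99282 = 0.967304.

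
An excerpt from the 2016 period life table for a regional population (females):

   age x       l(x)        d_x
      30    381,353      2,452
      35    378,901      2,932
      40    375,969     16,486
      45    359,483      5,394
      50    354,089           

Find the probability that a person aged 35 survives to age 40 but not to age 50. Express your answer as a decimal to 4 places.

0.0577

This is the probability of reaching 40 but not 50, conditional on being alive at 35: (l(40) − l(50)) / l(35).
= (375,969 − 354,089) / 378,901 = 21,880 / 378,901 = 0.057746.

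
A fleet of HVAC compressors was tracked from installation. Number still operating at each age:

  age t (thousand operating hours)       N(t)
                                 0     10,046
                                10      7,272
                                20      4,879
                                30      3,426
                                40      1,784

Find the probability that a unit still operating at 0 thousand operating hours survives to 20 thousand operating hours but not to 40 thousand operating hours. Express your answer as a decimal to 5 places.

This is the probability of reaching 20 but not 40, conditional on being operational at 0: (N(20) − N(40)) / N(0).
= (4,879 − 1,784) / 10,046 = 3,095 / 10,046 = 0.308083.

0.30808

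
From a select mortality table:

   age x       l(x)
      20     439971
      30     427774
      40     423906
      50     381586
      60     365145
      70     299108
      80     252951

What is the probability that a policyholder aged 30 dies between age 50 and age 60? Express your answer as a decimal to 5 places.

0.03843

This is the probability of reaching 50 but not 60, conditional on being alive at 30: (l(50) − l(60)) / l(30).
= (381586 − 365145) / 427774 = 16441 / 427774 = 0.038434.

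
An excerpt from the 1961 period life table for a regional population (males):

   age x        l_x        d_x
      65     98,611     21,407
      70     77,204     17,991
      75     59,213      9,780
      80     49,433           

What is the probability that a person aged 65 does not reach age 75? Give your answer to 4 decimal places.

0.3995

P(die before 75 | alive at 65) = 1 − l_75/l_65 = 1 − 59,213/98,611 = (39,398)/98,611 = 0.399529.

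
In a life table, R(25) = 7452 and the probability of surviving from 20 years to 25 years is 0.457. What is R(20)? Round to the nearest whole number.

16306

R(20) = R(25) / p = 7452 / 0.457 = 16306.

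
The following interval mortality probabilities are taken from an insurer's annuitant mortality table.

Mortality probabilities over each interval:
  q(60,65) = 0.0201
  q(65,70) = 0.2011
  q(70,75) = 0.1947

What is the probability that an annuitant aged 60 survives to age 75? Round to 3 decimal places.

P(survive 60→75) = (1 − 0.0201) × (1 − 0.2011) × (1 − 0.1947).
= 0.9799 × 0.7989 × 0.8053 = 0.630423.

0.630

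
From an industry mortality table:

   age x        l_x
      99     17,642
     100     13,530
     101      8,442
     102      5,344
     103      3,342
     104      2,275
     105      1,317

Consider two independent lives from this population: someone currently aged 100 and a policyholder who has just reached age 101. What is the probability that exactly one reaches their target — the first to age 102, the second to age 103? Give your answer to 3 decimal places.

0.478

p₁ = l_102/l_100 = 5,344/13,530 = 0.394974; p₂ = l_103/l_101 = 3,342/8,442 = 0.395878.
P(exactly one) = p₁(1−p₂) + (1−p₁)p₂ = 0.238612 + 0.239516 = 0.478129.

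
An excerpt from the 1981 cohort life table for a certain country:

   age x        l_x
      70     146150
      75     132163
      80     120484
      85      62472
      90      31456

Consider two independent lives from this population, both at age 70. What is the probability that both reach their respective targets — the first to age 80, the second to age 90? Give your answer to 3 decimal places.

0.177

p₁ = l_80/l_70 = 120484/146150 = 0.824386; p₂ = l_90/l_70 = 31456/146150 = 0.215231.
P(both) = p₁ × p₂ = 0.824386 × 0.215231 = 0.177433.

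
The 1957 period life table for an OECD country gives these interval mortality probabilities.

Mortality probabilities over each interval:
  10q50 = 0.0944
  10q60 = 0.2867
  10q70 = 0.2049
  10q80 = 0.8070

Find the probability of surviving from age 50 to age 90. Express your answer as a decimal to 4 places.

0.0991

Chaining the interval survival probabilities: (1 − 0.0944) × (1 − 0.2867) × (1 − 0.2049) × (1 − 0.8070).
= 0.9056 × 0.7133 × 0.7951 × 0.1930 = 0.099126.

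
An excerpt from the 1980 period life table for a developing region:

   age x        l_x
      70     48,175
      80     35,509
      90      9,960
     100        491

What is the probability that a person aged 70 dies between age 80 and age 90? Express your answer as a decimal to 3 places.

0.530

We want 10|10q70 = (l_80 − l_90)/l_70.
This is the probability of reaching 80 but not 90, conditional on being alive at 70: (l_80 − l_90) / l_70.
= (35,509 − 9,960) / 48,175 = 25,549 / 48,175 = 0.530337.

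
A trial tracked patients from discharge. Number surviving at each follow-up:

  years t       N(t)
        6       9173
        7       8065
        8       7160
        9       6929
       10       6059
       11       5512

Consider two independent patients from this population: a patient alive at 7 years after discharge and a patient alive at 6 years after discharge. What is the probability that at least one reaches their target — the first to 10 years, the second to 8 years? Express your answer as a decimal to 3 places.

0.945

p₁ = N(10)/N(7) = 6059/8065 = 0.751271; p₂ = N(8)/N(6) = 7160/9173 = 0.780552.
P(at least one) = 1 − (1−p₁)(1−p₂) = 1 − 0.248729 × 0.219448 = 0.945417.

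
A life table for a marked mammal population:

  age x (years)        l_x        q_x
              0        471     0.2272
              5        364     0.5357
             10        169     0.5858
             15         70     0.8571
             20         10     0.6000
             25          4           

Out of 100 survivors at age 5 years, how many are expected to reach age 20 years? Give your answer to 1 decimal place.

2.7

The relevant probability is 10/364 = 0.027473.
Expected number = 100 × 0.027473 = 2.7.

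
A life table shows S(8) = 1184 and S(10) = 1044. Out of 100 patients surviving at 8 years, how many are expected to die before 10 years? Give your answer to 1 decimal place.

The relevant probability is 1 − 1044/1184 = 0.118243.
Expected number = 100 × 0.118243 = 11.8.

11.8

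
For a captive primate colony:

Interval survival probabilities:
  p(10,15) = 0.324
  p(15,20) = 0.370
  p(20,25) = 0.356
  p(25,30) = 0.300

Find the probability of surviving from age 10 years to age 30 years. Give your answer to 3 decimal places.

0.013

Survival from 10 to 30 is the product of surviving each interval: 0.324 × 0.370 × 0.356 × 0.300.
= 0.012803.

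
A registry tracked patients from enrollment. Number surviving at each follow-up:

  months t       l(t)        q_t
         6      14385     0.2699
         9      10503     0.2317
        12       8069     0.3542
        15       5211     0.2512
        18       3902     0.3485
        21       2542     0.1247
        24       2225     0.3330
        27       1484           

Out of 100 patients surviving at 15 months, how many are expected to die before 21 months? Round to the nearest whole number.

51

The relevant probability is 1 − 2542/5211 = 0.512186.
Expected number = 100 × 0.512186 = 51.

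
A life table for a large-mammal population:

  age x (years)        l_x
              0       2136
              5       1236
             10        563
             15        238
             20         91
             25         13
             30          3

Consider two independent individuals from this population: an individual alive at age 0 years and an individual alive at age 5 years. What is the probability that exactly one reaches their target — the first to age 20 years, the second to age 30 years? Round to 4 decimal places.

0.0448

p₁ = l_20/l_0 = 91/2136 = 0.042603; p₂ = l_30/l_5 = 3/1236 = 0.002427.
P(exactly one) = p₁(1−p₂) + (1−p₁)p₂ = 0.042500 + 0.002324 = 0.044823.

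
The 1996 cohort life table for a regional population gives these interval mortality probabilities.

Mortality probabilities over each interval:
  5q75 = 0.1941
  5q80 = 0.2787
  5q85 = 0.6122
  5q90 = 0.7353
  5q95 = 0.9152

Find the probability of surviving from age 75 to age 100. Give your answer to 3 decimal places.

Chaining the interval survival probabilities: (1 − 0.1941) × (1 − 0.2787) × (1 − 0.6122) × (1 − 0.7353) × (1 − 0.9152).
= 0.8059 × 0.7213 × 0.3878 × 0.2647 × 0.0848 = 0.005060.

0.005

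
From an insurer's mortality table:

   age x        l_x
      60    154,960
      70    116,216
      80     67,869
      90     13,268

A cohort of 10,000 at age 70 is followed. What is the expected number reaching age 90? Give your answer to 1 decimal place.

The relevant probability is 13,268/116,216 = 0.114167.
Expected number = 10,000 × 0.114167 = 1141.7.

1141.7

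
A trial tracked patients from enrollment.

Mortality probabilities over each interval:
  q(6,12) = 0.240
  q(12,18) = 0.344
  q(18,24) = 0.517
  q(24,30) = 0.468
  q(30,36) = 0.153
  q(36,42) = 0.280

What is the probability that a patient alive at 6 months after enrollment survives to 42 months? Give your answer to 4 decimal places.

Survival from 6 to 42 is the product of surviving each interval: (1 − 0.240) × (1 − 0.344) × (1 − 0.517) × (1 − 0.468) × (1 − 0.153) × (1 − 0.280).
= 0.760 × 0.656 × 0.483 × 0.532 × 0.847 × 0.720 = 0.078125.

0.0781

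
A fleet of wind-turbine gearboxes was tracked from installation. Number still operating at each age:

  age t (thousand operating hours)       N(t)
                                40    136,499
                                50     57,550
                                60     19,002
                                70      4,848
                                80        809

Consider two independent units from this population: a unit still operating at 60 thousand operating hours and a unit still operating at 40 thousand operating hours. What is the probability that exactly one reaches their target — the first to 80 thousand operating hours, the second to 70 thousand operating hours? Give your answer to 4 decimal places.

p₁ = N(80)/N(60) = 809/19,002 = 0.042574; p₂ = N(70)/N(40) = 4,848/136,499 = 0.035517.
P(exactly one) = p₁(1−p₂) + (1−p₁)p₂ = 0.041062 + 0.034005 = 0.075067.

0.0751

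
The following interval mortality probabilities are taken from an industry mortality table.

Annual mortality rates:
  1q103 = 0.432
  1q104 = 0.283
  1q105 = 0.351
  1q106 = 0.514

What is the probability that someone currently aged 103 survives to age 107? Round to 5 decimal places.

0.12845

4p103 = (1 − 0.432) × (1 − 0.283) × (1 − 0.351) × (1 − 0.514).
= 0.568 × 0.717 × 0.649 × 0.486 = 0.128454.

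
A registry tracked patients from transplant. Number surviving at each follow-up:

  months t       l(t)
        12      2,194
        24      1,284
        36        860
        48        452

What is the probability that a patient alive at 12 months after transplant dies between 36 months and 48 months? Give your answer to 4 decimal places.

This is the probability of reaching 36 but not 48, conditional on being alive at 12: (l(36) − l(48)) / l(12).
= (860 − 452) / 2,194 = 408 / 2,194 = 0.185962.

0.1860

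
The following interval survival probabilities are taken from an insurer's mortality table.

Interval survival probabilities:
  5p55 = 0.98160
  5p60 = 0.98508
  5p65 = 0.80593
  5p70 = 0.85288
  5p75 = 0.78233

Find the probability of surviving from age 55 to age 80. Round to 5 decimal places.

0.51997

25p55 = 0.98160 × 0.98508 × 0.80593 × 0.85288 × 0.78233.
= 0.519974.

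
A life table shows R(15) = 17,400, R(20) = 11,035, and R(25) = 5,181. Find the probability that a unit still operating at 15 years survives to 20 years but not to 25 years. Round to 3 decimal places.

This is the probability of reaching 20 but not 25, conditional on being operational at 15: (R(20) − R(25)) / R(15).
= (11,035 − 5,181) / 17,400 = 5,854 / 17,400 = 0.336437.

0.336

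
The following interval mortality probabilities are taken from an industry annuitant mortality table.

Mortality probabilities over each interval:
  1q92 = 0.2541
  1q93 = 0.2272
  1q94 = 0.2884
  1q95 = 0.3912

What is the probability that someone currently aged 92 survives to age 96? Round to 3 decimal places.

0.250

Chaining the interval survival probabilities: (1 − 0.2541) × (1 − 0.2272) × (1 − 0.2884) × (1 − 0.3912).
= 0.7459 × 0.7728 × 0.7116 × 0.6088 = 0.249723.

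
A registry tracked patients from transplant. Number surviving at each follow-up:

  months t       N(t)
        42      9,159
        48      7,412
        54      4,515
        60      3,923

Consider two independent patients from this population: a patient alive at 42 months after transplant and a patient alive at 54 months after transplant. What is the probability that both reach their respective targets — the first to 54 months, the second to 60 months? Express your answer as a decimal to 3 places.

p₁ = N(54)/N(42) = 4,515/9,159 = 0.492958; p₂ = N(60)/N(54) = 3,923/4,515 = 0.868882.
P(both) = p₁ × p₂ = 0.492958 × 0.868882 = 0.428322.

0.428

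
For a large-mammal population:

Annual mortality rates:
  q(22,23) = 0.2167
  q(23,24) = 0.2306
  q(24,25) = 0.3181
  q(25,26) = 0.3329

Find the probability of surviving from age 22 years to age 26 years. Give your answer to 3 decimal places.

P(survive 22→26) = (1 − 0.2167) × (1 − 0.2306) × (1 − 0.3181) × (1 − 0.3329).
= 0.7833 × 0.7694 × 0.6819 × 0.6671 = 0.274152.

0.274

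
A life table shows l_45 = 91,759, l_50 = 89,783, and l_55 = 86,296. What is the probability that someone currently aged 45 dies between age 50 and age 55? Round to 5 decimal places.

We want 5|5q45 = (l_50 − l_55)/l_45.
This is the probability of reaching 50 but not 55, conditional on being alive at 45: (l_50 − l_55) / l_45.
= (89,783 − 86,296) / 91,759 = 3,487 / 91,759 = 0.038002.

0.03800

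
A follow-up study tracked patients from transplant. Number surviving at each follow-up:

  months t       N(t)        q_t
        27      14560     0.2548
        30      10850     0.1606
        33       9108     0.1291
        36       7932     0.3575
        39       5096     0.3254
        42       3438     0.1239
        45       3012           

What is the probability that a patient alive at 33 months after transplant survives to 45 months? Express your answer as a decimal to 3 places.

0.331

The conditional survival probability is N(45)/N(33) = 3012/9108 = 0.330698.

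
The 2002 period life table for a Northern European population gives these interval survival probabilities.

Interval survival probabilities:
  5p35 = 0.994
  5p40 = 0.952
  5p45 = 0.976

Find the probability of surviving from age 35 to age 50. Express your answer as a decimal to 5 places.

Chaining the interval survival probabilities: 0.994 × 0.952 × 0.976.
= 0.923577.

0.92358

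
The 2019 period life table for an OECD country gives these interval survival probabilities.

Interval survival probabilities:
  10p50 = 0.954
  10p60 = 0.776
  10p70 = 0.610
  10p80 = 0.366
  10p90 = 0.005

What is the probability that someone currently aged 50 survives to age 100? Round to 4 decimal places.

0.0008

The overall survival probability is 0.954 × 0.776 × 0.610 × 0.366 × 0.005.
= 0.000826.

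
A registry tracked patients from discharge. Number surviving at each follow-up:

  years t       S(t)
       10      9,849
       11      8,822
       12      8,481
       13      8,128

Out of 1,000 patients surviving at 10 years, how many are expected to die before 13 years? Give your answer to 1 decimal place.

The relevant probability is 1 − 8,128/9,849 = 0.174739.
Expected number = 1,000 × 0.174739 = 174.7.

174.7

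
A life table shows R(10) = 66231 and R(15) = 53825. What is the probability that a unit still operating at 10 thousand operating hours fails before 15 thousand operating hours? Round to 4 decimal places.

0.1873

P(fail before 15 | operational at 10) = 1 − R(15)/R(10) = 1 − 53825/66231 = (12406)/66231 = 0.187314.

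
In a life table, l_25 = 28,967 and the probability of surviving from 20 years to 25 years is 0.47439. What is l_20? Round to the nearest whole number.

61062

l_20 = l_25 / p = 28,967 / 0.47439 = 61062.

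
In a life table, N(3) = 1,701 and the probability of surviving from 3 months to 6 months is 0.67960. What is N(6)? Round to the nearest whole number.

N(6) = N(3) × p = 1,701 × 0.67960 = 1156.

1156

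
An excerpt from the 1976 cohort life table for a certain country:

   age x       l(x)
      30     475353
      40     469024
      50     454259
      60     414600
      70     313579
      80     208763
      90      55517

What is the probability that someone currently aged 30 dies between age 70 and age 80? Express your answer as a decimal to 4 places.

This is the probability of reaching 70 but not 80, conditional on being alive at 30: (l(70) − l(80)) / l(30).
= (313579 − 208763) / 475353 = 104816 / 475353 = 0.220501.

0.2205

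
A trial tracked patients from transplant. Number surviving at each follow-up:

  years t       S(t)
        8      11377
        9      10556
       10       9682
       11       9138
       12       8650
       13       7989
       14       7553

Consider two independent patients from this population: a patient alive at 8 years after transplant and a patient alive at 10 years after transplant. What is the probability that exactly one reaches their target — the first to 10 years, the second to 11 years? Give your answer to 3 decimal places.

0.188

p₁ = S(10)/S(8) = 9682/11377 = 0.851015; p₂ = S(11)/S(10) = 9138/9682 = 0.943813.
P(exactly one) = p₁(1−p₂) + (1−p₁)p₂ = 0.047816 + 0.140614 = 0.188430.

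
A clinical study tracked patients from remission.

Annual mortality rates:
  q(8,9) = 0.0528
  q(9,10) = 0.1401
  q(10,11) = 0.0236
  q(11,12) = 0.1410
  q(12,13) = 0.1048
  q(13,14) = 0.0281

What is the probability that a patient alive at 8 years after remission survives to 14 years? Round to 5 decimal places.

0.59436

P(survive 8→14) = (1 − 0.0528) × (1 − 0.1401) × (1 − 0.0236) × (1 − 0.1410) × (1 − 0.1048) × (1 − 0.0281).
= 0.9472 × 0.8599 × 0.9764 × 0.8590 × 0.8952 × 0.9719 = 0.594364.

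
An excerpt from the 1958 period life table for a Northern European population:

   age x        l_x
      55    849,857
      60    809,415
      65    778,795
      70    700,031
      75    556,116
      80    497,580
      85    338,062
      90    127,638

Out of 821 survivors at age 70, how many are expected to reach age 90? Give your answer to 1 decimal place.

149.7

The relevant probability is 127,638/700,031 = 0.182332.
Expected number = 821 × 0.182332 = 149.7.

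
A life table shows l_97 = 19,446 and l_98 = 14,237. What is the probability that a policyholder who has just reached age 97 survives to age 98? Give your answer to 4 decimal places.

0.7321

The conditional survival probability is l_98/l_97 = 14,237/19,446 = 0.732130.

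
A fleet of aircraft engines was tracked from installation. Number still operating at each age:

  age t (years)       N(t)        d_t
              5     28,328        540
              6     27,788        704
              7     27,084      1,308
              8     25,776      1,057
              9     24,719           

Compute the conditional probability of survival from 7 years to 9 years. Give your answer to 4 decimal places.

0.9127

The conditional survival probability is N(9)/N(7) = 24,719/27,084 = 0.912679.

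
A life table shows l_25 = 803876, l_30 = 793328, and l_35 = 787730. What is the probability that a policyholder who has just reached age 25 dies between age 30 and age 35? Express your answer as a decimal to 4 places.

We want 5|5q25 = (l_30 − l_35)/l_25.
This is the probability of reaching 30 but not 35, conditional on being alive at 25: (l_30 − l_35) / l_25.
= (793328 − 787730) / 803876 = 5598 / 803876 = 0.006964.

0.0070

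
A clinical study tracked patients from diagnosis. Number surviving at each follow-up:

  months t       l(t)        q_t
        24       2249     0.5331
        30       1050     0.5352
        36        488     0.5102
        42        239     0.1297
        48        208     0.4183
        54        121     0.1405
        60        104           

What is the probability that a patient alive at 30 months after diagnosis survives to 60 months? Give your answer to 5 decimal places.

The conditional survival probability is l(60)/l(30) = 104/1050 = 0.099048.

0.09905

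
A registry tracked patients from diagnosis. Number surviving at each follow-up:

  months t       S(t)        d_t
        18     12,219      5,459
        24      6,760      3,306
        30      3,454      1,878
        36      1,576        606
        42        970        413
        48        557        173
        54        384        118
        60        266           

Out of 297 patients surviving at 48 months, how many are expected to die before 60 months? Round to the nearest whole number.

155

The relevant probability is 1 − 266/557 = 0.522442.
Expected number = 297 × 0.522442 = 155.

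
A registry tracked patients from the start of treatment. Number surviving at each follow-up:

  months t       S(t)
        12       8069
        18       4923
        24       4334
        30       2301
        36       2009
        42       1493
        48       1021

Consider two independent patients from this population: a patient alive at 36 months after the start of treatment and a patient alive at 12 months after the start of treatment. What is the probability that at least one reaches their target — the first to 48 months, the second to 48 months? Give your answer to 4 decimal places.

p₁ = S(48)/S(36) = 1021/2009 = 0.508213; p₂ = S(48)/S(12) = 1021/8069 = 0.126534.
P(at least one) = 1 − (1−p₁)(1−p₂) = 1 − 0.491787 × 0.873466 = 0.570441.

0.5704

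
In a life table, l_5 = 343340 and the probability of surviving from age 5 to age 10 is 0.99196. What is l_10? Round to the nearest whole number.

340580

l_10 = l_5 × p = 343340 × 0.99196 = 340580.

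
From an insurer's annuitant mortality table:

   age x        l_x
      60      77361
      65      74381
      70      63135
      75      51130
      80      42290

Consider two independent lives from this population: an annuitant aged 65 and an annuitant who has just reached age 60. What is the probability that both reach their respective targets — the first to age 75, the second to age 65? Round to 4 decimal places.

p₁ = l_75/l_65 = 51130/74381 = 0.687407; p₂ = l_65/l_60 = 74381/77361 = 0.961479.
P(both) = p₁ × p₂ = 0.687407 × 0.961479 = 0.660927.

0.6609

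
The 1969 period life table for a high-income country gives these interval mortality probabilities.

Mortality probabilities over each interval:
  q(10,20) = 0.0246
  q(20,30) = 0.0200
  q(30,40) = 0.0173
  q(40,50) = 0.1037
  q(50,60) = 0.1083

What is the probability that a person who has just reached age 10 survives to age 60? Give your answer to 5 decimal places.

0.75076

The overall survival probability is (1 − 0.0246) × (1 − 0.0200) × (1 − 0.0173) × (1 − 0.1037) × (1 − 0.1083).
= 0.9754 × 0.9800 × 0.9827 × 0.8963 × 0.8917 = 0.750761.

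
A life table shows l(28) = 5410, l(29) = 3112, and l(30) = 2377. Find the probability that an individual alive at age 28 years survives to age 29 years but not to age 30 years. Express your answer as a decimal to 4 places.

This is the probability of reaching 29 but not 30, conditional on being alive at 28: (l(29) − l(30)) / l(28).
= (3112 − 2377) / 5410 = 735 / 5410 = 0.135860.

0.1359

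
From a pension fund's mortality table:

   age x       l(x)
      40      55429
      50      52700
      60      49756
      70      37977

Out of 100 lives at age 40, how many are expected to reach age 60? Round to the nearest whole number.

The relevant probability is 49756/55429 = 0.897653.
Expected number = 100 × 0.897653 = 90.

90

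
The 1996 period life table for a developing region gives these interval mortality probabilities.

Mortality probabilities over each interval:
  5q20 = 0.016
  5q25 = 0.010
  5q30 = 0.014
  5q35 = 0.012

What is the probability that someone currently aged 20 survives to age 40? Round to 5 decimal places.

0.94900

The overall survival probability is (1 − 0.016) × (1 − 0.010) × (1 − 0.014) × (1 − 0.012).
= 0.984 × 0.990 × 0.986 × 0.988 = 0.948995.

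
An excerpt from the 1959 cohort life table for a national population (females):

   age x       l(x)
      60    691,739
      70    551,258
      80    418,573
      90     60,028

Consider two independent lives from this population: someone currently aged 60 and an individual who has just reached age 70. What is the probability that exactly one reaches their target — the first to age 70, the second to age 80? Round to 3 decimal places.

0.346

p₁ = l(70)/l(60) = 551,258/691,739 = 0.796916; p₂ = l(80)/l(70) = 418,573/551,258 = 0.759305.
P(exactly one) = p₁(1−p₂) + (1−p₁)p₂ = 0.191814 + 0.154203 = 0.346016.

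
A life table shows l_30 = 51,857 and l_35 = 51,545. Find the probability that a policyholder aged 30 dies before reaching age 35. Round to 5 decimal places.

0.00602

P(die before 35 | alive at 30) = 1 − l_35/l_30 = 1 − 51,545/51,857 = (312)/51,857 = 0.006017.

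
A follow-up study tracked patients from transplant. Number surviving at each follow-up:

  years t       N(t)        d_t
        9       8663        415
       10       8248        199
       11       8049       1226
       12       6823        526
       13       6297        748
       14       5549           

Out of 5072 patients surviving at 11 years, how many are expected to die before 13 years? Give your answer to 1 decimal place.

The relevant probability is 1 − 6297/8049 = 0.217667.
Expected number = 5072 × 0.217667 = 1104.0.

1104.0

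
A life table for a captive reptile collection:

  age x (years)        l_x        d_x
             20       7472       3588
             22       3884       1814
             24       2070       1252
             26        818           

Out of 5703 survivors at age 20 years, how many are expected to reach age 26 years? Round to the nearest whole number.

The relevant probability is 818/7472 = 0.109475.
Expected number = 5703 × 0.109475 = 624.

624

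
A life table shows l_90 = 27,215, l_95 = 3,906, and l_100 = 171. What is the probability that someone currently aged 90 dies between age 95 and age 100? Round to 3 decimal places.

0.137

This is the probability of reaching 95 but not 100, conditional on being alive at 90: (l_95 − l_100) / l_90.
= (3,906 − 171) / 27,215 = 3,735 / 27,215 = 0.137240.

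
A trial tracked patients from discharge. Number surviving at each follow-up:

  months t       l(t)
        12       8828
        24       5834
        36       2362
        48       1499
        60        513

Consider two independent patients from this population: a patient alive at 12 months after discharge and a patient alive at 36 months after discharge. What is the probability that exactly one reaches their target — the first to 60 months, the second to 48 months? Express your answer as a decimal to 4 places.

0.6190

p₁ = l(60)/l(12) = 513/8828 = 0.058111; p₂ = l(48)/l(36) = 1499/2362 = 0.634632.
P(exactly one) = p₁(1−p₂) + (1−p₁)p₂ = 0.021232 + 0.597753 = 0.618985.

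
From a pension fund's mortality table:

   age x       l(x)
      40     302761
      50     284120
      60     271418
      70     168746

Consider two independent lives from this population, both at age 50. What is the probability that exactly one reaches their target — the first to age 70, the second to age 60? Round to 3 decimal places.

p₁ = l(70)/l(50) = 168746/284120 = 0.593925; p₂ = l(60)/l(50) = 271418/284120 = 0.955294.
P(exactly one) = p₁(1−p₂) + (1−p₁)p₂ = 0.026552 + 0.387921 = 0.414473.

0.414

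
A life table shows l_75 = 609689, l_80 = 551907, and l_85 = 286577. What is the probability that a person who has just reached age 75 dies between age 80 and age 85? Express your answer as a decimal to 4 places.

0.4352

This is the probability of reaching 80 but not 85, conditional on being alive at 75: (l_80 − l_85) / l_75.
= (551907 − 286577) / 609689 = 265330 / 609689 = 0.435189.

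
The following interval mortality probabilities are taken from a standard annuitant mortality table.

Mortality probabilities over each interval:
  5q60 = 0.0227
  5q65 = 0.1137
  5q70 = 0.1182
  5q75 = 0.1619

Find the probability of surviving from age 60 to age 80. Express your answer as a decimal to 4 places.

Chaining the interval survival probabilities: (1 − 0.0227) × (1 − 0.1137) × (1 − 0.1182) × (1 − 0.1619).
= 0.9773 × 0.8863 × 0.8818 × 0.8381 = 0.640139.

0.6401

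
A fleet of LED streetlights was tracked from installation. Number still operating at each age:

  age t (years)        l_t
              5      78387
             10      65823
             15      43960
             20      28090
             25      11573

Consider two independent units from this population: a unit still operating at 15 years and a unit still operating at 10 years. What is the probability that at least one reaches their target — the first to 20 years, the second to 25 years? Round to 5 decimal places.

p₁ = l_20/l_15 = 28090/43960 = 0.638990; p₂ = l_25/l_10 = 11573/65823 = 0.175820.
P(at least one) = 1 − (1−p₁)(1−p₂) = 1 − 0.361010 × 0.824180 = 0.702463.

0.70246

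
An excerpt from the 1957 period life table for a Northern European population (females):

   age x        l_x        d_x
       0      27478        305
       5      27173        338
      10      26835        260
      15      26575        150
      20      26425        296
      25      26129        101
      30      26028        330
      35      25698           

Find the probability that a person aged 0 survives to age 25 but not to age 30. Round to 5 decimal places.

0.00368

This is the probability of reaching 25 but not 30, conditional on being alive at 0: (l_25 − l_30) / l_0.
= (26129 − 26028) / 27478 = 101 / 27478 = 0.003676.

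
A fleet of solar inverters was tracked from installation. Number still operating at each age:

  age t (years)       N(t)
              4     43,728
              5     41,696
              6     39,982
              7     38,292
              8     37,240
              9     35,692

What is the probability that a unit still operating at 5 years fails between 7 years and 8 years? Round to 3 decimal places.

0.025

This is the probability of reaching 7 but not 8, conditional on being operational at 5: (N(7) − N(8)) / N(5).
= (38,292 − 37,240) / 41,696 = 1,052 / 41,696 = 0.025230.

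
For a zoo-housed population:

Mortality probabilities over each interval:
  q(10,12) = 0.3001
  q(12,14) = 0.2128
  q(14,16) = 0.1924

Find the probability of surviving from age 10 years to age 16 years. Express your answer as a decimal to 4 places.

0.4450

Chaining the interval survival probabilities: (1 − 0.3001) × (1 − 0.2128) × (1 − 0.1924).
= 0.6999 × 0.7872 × 0.8076 = 0.444956.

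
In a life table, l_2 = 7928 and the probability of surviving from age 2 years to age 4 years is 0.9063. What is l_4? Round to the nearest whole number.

7185

l_4 = l_2 × p = 7928 × 0.9063 = 7185.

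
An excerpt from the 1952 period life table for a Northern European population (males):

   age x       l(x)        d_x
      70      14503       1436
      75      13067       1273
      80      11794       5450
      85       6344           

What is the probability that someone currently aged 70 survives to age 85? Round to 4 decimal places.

The conditional survival probability is l(85)/l(70) = 6344/14503 = 0.437427.

0.4374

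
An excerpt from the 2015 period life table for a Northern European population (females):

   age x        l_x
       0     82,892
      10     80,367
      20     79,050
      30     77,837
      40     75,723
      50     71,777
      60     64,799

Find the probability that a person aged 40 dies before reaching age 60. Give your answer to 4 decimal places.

P(die before 60 | alive at 40) = 1 − l_60/l_40 = 1 − 64,799/75,723 = (10,924)/75,723 = 0.144263.

0.1443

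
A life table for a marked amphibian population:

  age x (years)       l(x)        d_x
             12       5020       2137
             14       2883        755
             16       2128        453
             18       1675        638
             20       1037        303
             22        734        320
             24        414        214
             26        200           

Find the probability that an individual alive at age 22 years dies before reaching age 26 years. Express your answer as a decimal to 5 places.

0.72752

P(die before 26 | alive at 22) = 1 − l(26)/l(22) = 1 − 200/734 = (534)/734 = 0.727520.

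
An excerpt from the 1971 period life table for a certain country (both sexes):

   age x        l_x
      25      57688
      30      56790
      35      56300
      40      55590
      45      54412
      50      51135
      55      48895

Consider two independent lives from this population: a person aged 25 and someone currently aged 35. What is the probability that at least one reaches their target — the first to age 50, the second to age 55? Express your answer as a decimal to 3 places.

0.985

p₁ = l_50/l_25 = 51135/57688 = 0.886406; p₂ = l_55/l_35 = 48895/56300 = 0.868472.
P(at least one) = 1 − (1−p₁)(1−p₂) = 1 − 0.113594 × 0.131528 = 0.985059.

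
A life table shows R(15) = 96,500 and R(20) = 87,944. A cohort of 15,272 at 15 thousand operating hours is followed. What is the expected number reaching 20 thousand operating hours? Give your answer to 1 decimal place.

13917.9

The relevant probability is 87,944/96,500 = 0.911337.
Expected number = 15,272 × 0.911337 = 13917.9.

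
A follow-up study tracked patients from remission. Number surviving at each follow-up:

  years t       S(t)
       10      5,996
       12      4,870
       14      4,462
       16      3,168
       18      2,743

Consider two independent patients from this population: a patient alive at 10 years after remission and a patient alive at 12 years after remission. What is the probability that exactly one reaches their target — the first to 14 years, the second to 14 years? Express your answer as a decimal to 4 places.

p₁ = S(14)/S(10) = 4,462/5,996 = 0.744163; p₂ = S(14)/S(12) = 4,462/4,870 = 0.916222.
P(exactly one) = p₁(1−p₂) + (1−p₁)p₂ = 0.062344 + 0.234403 = 0.296748.

0.2967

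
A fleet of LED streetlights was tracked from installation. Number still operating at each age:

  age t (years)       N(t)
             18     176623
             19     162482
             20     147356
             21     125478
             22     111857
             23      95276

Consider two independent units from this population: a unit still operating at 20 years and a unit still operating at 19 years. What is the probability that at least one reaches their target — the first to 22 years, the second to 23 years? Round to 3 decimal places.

0.900

p₁ = N(22)/N(20) = 111857/147356 = 0.759094; p₂ = N(23)/N(19) = 95276/162482 = 0.586379.
P(at least one) = 1 − (1−p₁)(1−p₂) = 1 − 0.240906 × 0.413621 = 0.900356.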